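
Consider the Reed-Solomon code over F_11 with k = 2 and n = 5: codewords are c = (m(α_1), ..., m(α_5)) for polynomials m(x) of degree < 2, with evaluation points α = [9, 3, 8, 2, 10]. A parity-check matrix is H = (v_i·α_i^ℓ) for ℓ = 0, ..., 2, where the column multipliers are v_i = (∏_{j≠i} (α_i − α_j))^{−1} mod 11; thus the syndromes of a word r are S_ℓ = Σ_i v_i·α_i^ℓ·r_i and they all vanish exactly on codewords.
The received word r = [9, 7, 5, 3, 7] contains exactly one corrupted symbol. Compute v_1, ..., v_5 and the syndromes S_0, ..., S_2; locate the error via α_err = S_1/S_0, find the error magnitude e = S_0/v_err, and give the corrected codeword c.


S = (8, 3, 8), error at position 5, error magnitude e = 5, c = [9, 7, 5, 3, 2].

Step 1: column multipliers v_i = (∏_{j≠i}(α_i − α_j))^{−1} mod 11.
  i = 1 (α = 9): (9−3)(9−8)(9−2)(9−10) = 6·1·7·(−1) = −42 ≡ 2, so v_1 = 2^{−1} = 6 (mod 11).
  i = 2 (α = 3): (3−9)(3−8)(3−2)(3−10) = (−6)·(−5)·1·(−7) = −210 ≡ 10, so v_2 = 10^{−1} = 10 (mod 11).
  i = 3 (α = 8): (8−9)(8−3)(8−2)(8−10) = (−1)·5·6·(−2) = 60 ≡ 5, so v_3 = 5^{−1} = 9 (mod 11).
  i = 4 (α = 2): (2−9)(2−3)(2−8)(2−10) = (−7)·(−1)·(−6)·(−8) = 336 ≡ 6, so v_4 = 6^{−1} = 2 (mod 11).
  i = 5 (α = 10): (10−9)(10−3)(10−8)(10−2) = 1·7·2·8 = 112 ≡ 2, so v_5 = 2^{−1} = 6 (mod 11).
  v = [6, 10, 9, 2, 6].
Step 2: syndromes of r = [9, 7, 5, 3, 7] (all sums mod 11).
  S_0 = Σ v_i r_i = 6·9 + 10·7 + 9·5 + 2·3 + 6·7 = 217 ≡ 8.
  S_1 = Σ v_i α_i r_i = 6·9·9 + 10·3·7 + 9·8·5 + 2·2·3 + 6·10·7 = 1488 ≡ 3.
  α_i^2 mod 11 = [4, 9, 9, 4, 1].
  S_2 = Σ v_i α_i^2 r_i = 6·4·9 + 10·9·7 + 9·9·5 + 2·4·3 + 6·1·7 = 1317 ≡ 8.
  S = (8, 3, 8) ≠ 0, so r is not a codeword (an error is present).
Step 3: locate the error. For a single error e at position i, S_ℓ = v_i·e·α_i^ℓ, so α_err = S_1/S_0.
  S_0^{−1} = 8^{−1} = 7 (mod 11), so α_err = 3·7 = 21 ≡ 10 = α_5. Error position i = 5.
  Consistency check: S_2/S_1 = 8·4 = 32 ≡ 10 = α_err ✓ (single-error assumption holds).
Step 4: error magnitude e = S_0/v_5 = S_0·∏_{j≠5}(α_5 − α_j) = 8·2 = 16 ≡ 5 (mod 11).
Step 5: correct position 5: c_5 = r_5 − e = 7 − 5 ≡ 2 (mod 11). Hence c = [9, 7, 5, 3, 2].
  Check: interpolating c through the α_i gives m(x) = 6 + 4·x (degree < 2) with m(α_i) = c_i for every i, so c is indeed a codeword.


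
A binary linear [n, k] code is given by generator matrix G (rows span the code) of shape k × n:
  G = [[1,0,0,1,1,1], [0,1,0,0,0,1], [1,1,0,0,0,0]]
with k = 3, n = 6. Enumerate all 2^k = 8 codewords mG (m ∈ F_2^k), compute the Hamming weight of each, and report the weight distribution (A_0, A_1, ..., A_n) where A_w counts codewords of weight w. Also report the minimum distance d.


Weight distribution: A_0 = 1, A_2 = 4, A_4 = 3. Minimum distance d = 2.

Enumerate all 2^3 = 8 messages m ∈ F_2^3.
For each, compute codeword c = mG in F_2^6, then tally its weight.
  m = 000 → c = 000000, weight = 0.
  m = 100 → c = 100111, weight = 4.
  m = 010 → c = 010001, weight = 2.
  m = 110 → c = 110110, weight = 4.
  m = 001 → c = 110000, weight = 2.
  m = 101 → c = 010111, weight = 4.
  m = 011 → c = 100001, weight = 2.
  m = 111 → c = 000110, weight = 2.
Tally weights:
  weight 0: 1 codewords.
  weight 2: 4 codewords.
  weight 4: 3 codewords.
Minimum distance d = smallest w > 0 with A_w > 0 = 2.
Sanity: Σ A_w = 8 = 2^3 = 8 ✓.


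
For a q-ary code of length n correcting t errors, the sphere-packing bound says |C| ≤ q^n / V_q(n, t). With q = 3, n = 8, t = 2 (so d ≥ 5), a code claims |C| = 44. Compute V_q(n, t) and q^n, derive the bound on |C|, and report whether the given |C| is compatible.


V_q(n, t) = 129, q^n = 6561, Hamming bound = 50, |C| = 44 ≤ bound (satisfied).

Step 1: Compute V_q(n, t) = Σ_{j=0}^2 C(n, j) (q−1)^j.
  j = 0: C(8,0)·(2)^0 = 1·1 = 1.
  j = 1: C(8,1)·(2)^1 = 8·2 = 16.
  j = 2: C(8,2)·(2)^2 = 28·4 = 112.
  V_q(n, t) = 1 + 16 + 112 = 129.
Step 2: q^n = 3^8 = 6561.
Step 3: Hamming bound ⌊q^n / V_q(n,t)⌋ = ⌊6561/129⌋ = 50.
Step 4: Compare |C| = 44 to 50: satisfied.
The claimed |C| lies below the Hamming bound.


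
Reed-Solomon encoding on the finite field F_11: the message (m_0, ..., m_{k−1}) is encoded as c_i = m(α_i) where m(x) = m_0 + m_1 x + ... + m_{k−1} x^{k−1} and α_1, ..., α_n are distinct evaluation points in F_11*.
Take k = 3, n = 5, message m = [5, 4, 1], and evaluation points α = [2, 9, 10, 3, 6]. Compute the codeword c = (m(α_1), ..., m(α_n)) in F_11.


c = [6, 1, 2, 4, 10]

Message polynomial: m(x) = 5 + 4·x + 1·x^2 (mod 11).
For each evaluation point α_i, compute m(α_i) mod 11:
  α_1 = 2: Horner steps 1 → 6 → 6, so m(2) = 6.
  α_2 = 9: Horner steps 1 → 2 → 1, so m(9) = 1.
  α_3 = 10: Horner steps 1 → 3 → 2, so m(10) = 2.
  α_4 = 3: Horner steps 1 → 7 → 4, so m(3) = 4.
  α_5 = 6: Horner steps 1 → 10 → 10, so m(6) = 10.
Codeword c = [6, 1, 2, 4, 10] ∈ F_11^5.


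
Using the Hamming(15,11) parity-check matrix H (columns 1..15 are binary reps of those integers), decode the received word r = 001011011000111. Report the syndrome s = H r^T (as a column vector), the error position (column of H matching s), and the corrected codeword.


s = (1, 1, 0, 1)^T, error position = 13, corrected codeword c = 001011011000011

Compute s = H r^T mod 2 one row at a time:
  s_1 = 1 + 1 + 0 + 0 + 0 + 1 + 1 + 1 = 5 ≡ 1 (mod 2).
  s_2 = 0 + 1 + 1 + 0 + 0 + 1 + 1 + 1 = 5 ≡ 1 (mod 2).
  s_3 = 0 + 1 + 1 + 0 + 0 + 0 + 1 + 1 = 4 ≡ 0 (mod 2).
  s_4 = 0 + 1 + 1 + 0 + 1 + 0 + 1 + 1 = 5 ≡ 1 (mod 2).
s = (1, 1, 0, 1)^T — this equals column 13 of H (binary 1101), so error is at position 13.
Correct: flip bit 13 of r = 001011011000111 to get c = 001011011000011.


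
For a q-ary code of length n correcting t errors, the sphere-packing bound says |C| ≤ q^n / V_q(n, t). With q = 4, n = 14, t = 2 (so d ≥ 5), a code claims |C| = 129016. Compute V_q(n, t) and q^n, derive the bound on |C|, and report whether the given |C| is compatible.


V_q(n, t) = 862, q^n = 268435456, Hamming bound = 311410, |C| = 129016 ≤ bound (satisfied).

Step 1: Compute V_q(n, t) = Σ_{j=0}^2 C(n, j) (q−1)^j.
  j = 0: C(14,0)·(3)^0 = 1·1 = 1.
  j = 1: C(14,1)·(3)^1 = 14·3 = 42.
  j = 2: C(14,2)·(3)^2 = 91·9 = 819.
  V_q(n, t) = 1 + 42 + 819 = 862.
Step 2: q^n = 4^14 = 268435456.
Step 3: Hamming bound ⌊q^n / V_q(n,t)⌋ = ⌊268435456/862⌋ = 311410.
Step 4: Compare |C| = 129016 to 311410: satisfied.
The claimed |C| lies below the Hamming bound.


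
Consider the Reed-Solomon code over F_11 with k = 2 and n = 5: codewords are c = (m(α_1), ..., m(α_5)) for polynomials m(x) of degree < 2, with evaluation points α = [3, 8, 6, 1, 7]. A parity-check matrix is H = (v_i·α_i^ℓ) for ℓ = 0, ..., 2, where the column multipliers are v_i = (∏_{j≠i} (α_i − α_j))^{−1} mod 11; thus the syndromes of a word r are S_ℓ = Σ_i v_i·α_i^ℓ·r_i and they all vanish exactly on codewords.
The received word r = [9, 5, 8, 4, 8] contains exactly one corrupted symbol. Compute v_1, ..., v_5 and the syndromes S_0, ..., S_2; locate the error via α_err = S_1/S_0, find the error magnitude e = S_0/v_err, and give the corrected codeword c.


S = (1, 6, 3), error at position 3, error magnitude e = 8, c = [9, 5, 0, 4, 8].

Step 1: column multipliers v_i = (∏_{j≠i}(α_i − α_j))^{−1} mod 11.
  i = 1 (α = 3): (3−8)(3−6)(3−1)(3−7) = (−5)·(−3)·2·(−4) = −120 ≡ 1, so v_1 = 1^{−1} = 1 (mod 11).
  i = 2 (α = 8): (8−3)(8−6)(8−1)(8−7) = 5·2·7·1 = 70 ≡ 4, so v_2 = 4^{−1} = 3 (mod 11).
  i = 3 (α = 6): (6−3)(6−8)(6−1)(6−7) = 3·(−2)·5·(−1) = 30 ≡ 8, so v_3 = 8^{−1} = 7 (mod 11).
  i = 4 (α = 1): (1−3)(1−8)(1−6)(1−7) = (−2)·(−7)·(−5)·(−6) = 420 ≡ 2, so v_4 = 2^{−1} = 6 (mod 11).
  i = 5 (α = 7): (7−3)(7−8)(7−6)(7−1) = 4·(−1)·1·6 = −24 ≡ 9, so v_5 = 9^{−1} = 5 (mod 11).
  v = [1, 3, 7, 6, 5].
Step 2: syndromes of r = [9, 5, 8, 4, 8] (all sums mod 11).
  S_0 = Σ v_i r_i = 1·9 + 3·5 + 7·8 + 6·4 + 5·8 = 144 ≡ 1.
  S_1 = Σ v_i α_i r_i = 1·3·9 + 3·8·5 + 7·6·8 + 6·1·4 + 5·7·8 = 787 ≡ 6.
  α_i^2 mod 11 = [9, 9, 3, 1, 5].
  S_2 = Σ v_i α_i^2 r_i = 1·9·9 + 3·9·5 + 7·3·8 + 6·1·4 + 5·5·8 = 608 ≡ 3.
  S = (1, 6, 3) ≠ 0, so r is not a codeword (an error is present).
Step 3: locate the error. For a single error e at position i, S_ℓ = v_i·e·α_i^ℓ, so α_err = S_1/S_0.
  S_0^{−1} = 1^{−1} = 1 (mod 11), so α_err = 6·1 = 6 ≡ 6 = α_3. Error position i = 3.
  Consistency check: S_2/S_1 = 3·2 = 6 ≡ 6 = α_err ✓ (single-error assumption holds).
Step 4: error magnitude e = S_0/v_3 = S_0·∏_{j≠3}(α_3 − α_j) = 1·8 = 8 ≡ 8 (mod 11).
Step 5: correct position 3: c_3 = r_3 − e = 8 − 8 ≡ 0 (mod 11). Hence c = [9, 5, 0, 4, 8].
  Check: interpolating c through the α_i gives m(x) = 7 + 8·x (degree < 2) with m(α_i) = c_i for every i, so c is indeed a codeword.


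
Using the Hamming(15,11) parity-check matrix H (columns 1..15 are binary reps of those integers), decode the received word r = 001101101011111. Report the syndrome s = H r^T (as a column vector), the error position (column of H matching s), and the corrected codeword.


s = (0, 1, 0, 0)^T, error position = 4, corrected codeword c = 001001101011111

Compute s = H r^T mod 2 one row at a time:
  s_1 = 0 + 1 + 0 + 1 + 1 + 1 + 1 + 1 = 6 ≡ 0 (mod 2).
  s_2 = 1 + 0 + 1 + 1 + 1 + 1 + 1 + 1 = 7 ≡ 1 (mod 2).
  s_3 = 0 + 1 + 1 + 1 + 0 + 1 + 1 + 1 = 6 ≡ 0 (mod 2).
  s_4 = 0 + 1 + 0 + 1 + 1 + 1 + 1 + 1 = 6 ≡ 0 (mod 2).
s = (0, 1, 0, 0)^T — this equals column 4 of H (binary 0100), so error is at position 4.
Correct: flip bit 4 of r = 001101101011111 to get c = 001001101011111.


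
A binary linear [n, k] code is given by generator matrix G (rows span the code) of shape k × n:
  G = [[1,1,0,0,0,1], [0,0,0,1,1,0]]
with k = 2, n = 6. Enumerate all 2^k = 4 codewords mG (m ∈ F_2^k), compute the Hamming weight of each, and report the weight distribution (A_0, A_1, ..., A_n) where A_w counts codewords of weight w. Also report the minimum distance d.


Weight distribution: A_0 = 1, A_2 = 1, A_3 = 1, A_5 = 1. Minimum distance d = 2.

Enumerate all 2^2 = 4 messages m ∈ F_2^2.
For each, compute codeword c = mG in F_2^6, then tally its weight.
  m = 00 → c = 000000, weight = 0.
  m = 10 → c = 110001, weight = 3.
  m = 01 → c = 000110, weight = 2.
  m = 11 → c = 110111, weight = 5.
Tally weights:
  weight 0: 1 codewords.
  weight 2: 1 codewords.
  weight 3: 1 codewords.
  weight 5: 1 codewords.
Minimum distance d = smallest w > 0 with A_w > 0 = 2.
Sanity: Σ A_w = 4 = 2^2 = 4 ✓.


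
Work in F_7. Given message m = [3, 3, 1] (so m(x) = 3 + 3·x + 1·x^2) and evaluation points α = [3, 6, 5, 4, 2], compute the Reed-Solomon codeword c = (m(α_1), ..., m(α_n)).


c = [0, 1, 1, 3, 6]

Message polynomial: m(x) = 3 + 3·x + 1·x^2 (mod 7).
For each evaluation point α_i, compute m(α_i) mod 7:
  α_1 = 3: Horner steps 1 → 6 → 0, so m(3) = 0.
  α_2 = 6: Horner steps 1 → 2 → 1, so m(6) = 1.
  α_3 = 5: Horner steps 1 → 1 → 1, so m(5) = 1.
  α_4 = 4: Horner steps 1 → 0 → 3, so m(4) = 3.
  α_5 = 2: Horner steps 1 → 5 → 6, so m(2) = 6.
Codeword c = [0, 1, 1, 3, 6] ∈ F_7^5.


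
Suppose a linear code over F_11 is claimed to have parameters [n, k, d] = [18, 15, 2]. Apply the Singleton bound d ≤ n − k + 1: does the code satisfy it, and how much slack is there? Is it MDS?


Singleton RHS = n − k + 1 = 4, slack = 2, bound satisfied, not MDS.

Singleton bound: d ≤ n − k + 1.
Here n = 18, k = 15, so n − k + 1 = 4.
Given d = 2, check d ≤ 4: YES.
Slack = (n − k + 1) − d = 2.
The code is NOT MDS (slack = 2 > 0).
Description: the claimed parameters are [18, 15, 2]_11; such a code would be non-MDS.


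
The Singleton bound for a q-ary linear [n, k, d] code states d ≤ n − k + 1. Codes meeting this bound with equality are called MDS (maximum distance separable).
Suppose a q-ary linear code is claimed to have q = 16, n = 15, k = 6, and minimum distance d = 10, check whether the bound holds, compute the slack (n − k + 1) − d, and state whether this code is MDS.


Singleton RHS = n − k + 1 = 10, slack = 0, bound satisfied, MDS.

Singleton bound: d ≤ n − k + 1.
Here n = 15, k = 6, so n − k + 1 = 10.
Given d = 10, check d ≤ 10: YES.
Slack = (n − k + 1) − d = 0.
The code is MDS (slack = 0).
Description: the claimed parameters are [15, 6, 10]_16; such a code would be MDS (meets Singleton bound).


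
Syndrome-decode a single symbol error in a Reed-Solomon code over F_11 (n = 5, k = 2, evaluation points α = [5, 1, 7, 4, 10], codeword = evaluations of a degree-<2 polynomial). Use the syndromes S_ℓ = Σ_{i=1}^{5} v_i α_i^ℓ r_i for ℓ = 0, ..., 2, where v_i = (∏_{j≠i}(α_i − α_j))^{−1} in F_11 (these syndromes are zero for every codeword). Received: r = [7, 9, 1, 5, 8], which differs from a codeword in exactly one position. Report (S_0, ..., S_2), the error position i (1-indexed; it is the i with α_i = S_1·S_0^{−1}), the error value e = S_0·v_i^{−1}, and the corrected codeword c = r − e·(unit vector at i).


S = (1, 5, 3), error at position 1, error magnitude e = 7, c = [0, 9, 1, 5, 8].

Step 1: column multipliers v_i = (∏_{j≠i}(α_i − α_j))^{−1} mod 11.
  i = 1 (α = 5): (5−1)(5−7)(5−4)(5−10) = 4·(−2)·1·(−5) = 40 ≡ 7, so v_1 = 7^{−1} = 8 (mod 11).
  i = 2 (α = 1): (1−5)(1−7)(1−4)(1−10) = (−4)·(−6)·(−3)·(−9) = 648 ≡ 10, so v_2 = 10^{−1} = 10 (mod 11).
  i = 3 (α = 7): (7−5)(7−1)(7−4)(7−10) = 2·6·3·(−3) = −108 ≡ 2, so v_3 = 2^{−1} = 6 (mod 11).
  i = 4 (α = 4): (4−5)(4−1)(4−7)(4−10) = (−1)·3·(−3)·(−6) = −54 ≡ 1, so v_4 = 1^{−1} = 1 (mod 11).
  i = 5 (α = 10): (10−5)(10−1)(10−7)(10−4) = 5·9·3·6 = 810 ≡ 7, so v_5 = 7^{−1} = 8 (mod 11).
  v = [8, 10, 6, 1, 8].
Step 2: syndromes of r = [7, 9, 1, 5, 8] (all sums mod 11).
  S_0 = Σ v_i r_i = 8·7 + 10·9 + 6·1 + 1·5 + 8·8 = 221 ≡ 1.
  S_1 = Σ v_i α_i r_i = 8·5·7 + 10·1·9 + 6·7·1 + 1·4·5 + 8·10·8 = 1072 ≡ 5.
  α_i^2 mod 11 = [3, 1, 5, 5, 1].
  S_2 = Σ v_i α_i^2 r_i = 8·3·7 + 10·1·9 + 6·5·1 + 1·5·5 + 8·1·8 = 377 ≡ 3.
  S = (1, 5, 3) ≠ 0, so r is not a codeword (an error is present).
Step 3: locate the error. For a single error e at position i, S_ℓ = v_i·e·α_i^ℓ, so α_err = S_1/S_0.
  S_0^{−1} = 1^{−1} = 1 (mod 11), so α_err = 5·1 = 5 ≡ 5 = α_1. Error position i = 1.
  Consistency check: S_2/S_1 = 3·9 = 27 ≡ 5 = α_err ✓ (single-error assumption holds).
Step 4: error magnitude e = S_0/v_1 = S_0·∏_{j≠1}(α_1 − α_j) = 1·7 = 7 ≡ 7 (mod 11).
Step 5: correct position 1: c_1 = r_1 − e = 7 − 7 ≡ 0 (mod 11). Hence c = [0, 9, 1, 5, 8].
  Check: interpolating c through the α_i gives m(x) = 3 + 6·x (degree < 2) with m(α_i) = c_i for every i, so c is indeed a codeword.


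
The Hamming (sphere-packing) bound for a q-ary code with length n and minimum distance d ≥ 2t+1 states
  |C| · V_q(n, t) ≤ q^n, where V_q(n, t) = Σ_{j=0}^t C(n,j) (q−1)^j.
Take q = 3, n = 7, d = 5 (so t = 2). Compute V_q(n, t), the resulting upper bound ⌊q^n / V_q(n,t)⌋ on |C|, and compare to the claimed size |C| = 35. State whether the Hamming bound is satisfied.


V_q(n, t) = 99, q^n = 2187, Hamming bound = 22, |C| = 35 > bound (violated).

Step 1: Compute V_q(n, t) = Σ_{j=0}^2 C(n, j) (q−1)^j.
  j = 0: C(7,0)·(2)^0 = 1·1 = 1.
  j = 1: C(7,1)·(2)^1 = 7·2 = 14.
  j = 2: C(7,2)·(2)^2 = 21·4 = 84.
  V_q(n, t) = 1 + 14 + 84 = 99.
Step 2: q^n = 3^7 = 2187.
Step 3: Hamming bound ⌊q^n / V_q(n,t)⌋ = ⌊2187/99⌋ = 22.
Step 4: Compare |C| = 35 to 22: violated.
The claimed |C| lies above the Hamming bound, so no 3-ary code of length 7 with d ≥ 5 can have 35 codewords.


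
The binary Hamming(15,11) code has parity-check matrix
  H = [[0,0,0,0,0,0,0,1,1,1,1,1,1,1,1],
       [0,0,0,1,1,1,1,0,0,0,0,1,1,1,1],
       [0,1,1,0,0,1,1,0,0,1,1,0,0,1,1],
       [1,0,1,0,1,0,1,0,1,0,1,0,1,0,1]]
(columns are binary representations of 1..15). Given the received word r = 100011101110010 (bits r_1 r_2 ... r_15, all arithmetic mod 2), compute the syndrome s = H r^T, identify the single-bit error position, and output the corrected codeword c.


s = (0, 0, 1, 1)^T, error position = 3, corrected codeword c = 101011101110010

Compute s = H r^T mod 2 one row at a time:
  s_1 = 0 + 1 + 1 + 1 + 0 + 0 + 1 + 0 = 4 ≡ 0 (mod 2).
  s_2 = 0 + 1 + 1 + 1 + 0 + 0 + 1 + 0 = 4 ≡ 0 (mod 2).
  s_3 = 0 + 0 + 1 + 1 + 1 + 1 + 1 + 0 = 5 ≡ 1 (mod 2).
  s_4 = 1 + 0 + 1 + 1 + 1 + 1 + 0 + 0 = 5 ≡ 1 (mod 2).
s = (0, 0, 1, 1)^T — this equals column 3 of H (binary 0011), so error is at position 3.
Correct: flip bit 3 of r = 100011101110010 to get c = 101011101110010.


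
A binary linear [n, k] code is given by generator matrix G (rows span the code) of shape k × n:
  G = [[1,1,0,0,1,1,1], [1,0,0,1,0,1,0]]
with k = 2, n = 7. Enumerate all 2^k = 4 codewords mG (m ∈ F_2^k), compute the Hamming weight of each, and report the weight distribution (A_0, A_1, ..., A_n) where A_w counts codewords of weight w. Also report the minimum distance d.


Weight distribution: A_0 = 1, A_3 = 1, A_4 = 1, A_5 = 1. Minimum distance d = 3.

Enumerate all 2^2 = 4 messages m ∈ F_2^2.
For each, compute codeword c = mG in F_2^7, then tally its weight.
  m = 00 → c = 0000000, weight = 0.
  m = 10 → c = 1100111, weight = 5.
  m = 01 → c = 1001010, weight = 3.
  m = 11 → c = 0101101, weight = 4.
Tally weights:
  weight 0: 1 codewords.
  weight 3: 1 codewords.
  weight 4: 1 codewords.
  weight 5: 1 codewords.
Minimum distance d = smallest w > 0 with A_w > 0 = 3.
Sanity: Σ A_w = 4 = 2^2 = 4 ✓.


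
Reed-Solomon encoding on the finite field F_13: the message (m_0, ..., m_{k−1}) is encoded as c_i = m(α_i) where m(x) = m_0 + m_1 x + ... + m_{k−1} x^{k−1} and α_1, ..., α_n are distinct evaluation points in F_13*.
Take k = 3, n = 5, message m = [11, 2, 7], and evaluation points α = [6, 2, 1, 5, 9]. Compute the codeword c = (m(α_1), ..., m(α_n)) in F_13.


c = [2, 4, 7, 1, 11]

Message polynomial: m(x) = 11 + 2·x + 7·x^2 (mod 13).
For each evaluation point α_i, compute m(α_i) mod 13:
  α_1 = 6: Horner steps 7 → 5 → 2, so m(6) = 2.
  α_2 = 2: Horner steps 7 → 3 → 4, so m(2) = 4.
  α_3 = 1: Horner steps 7 → 9 → 7, so m(1) = 7.
  α_4 = 5: Horner steps 7 → 11 → 1, so m(5) = 1.
  α_5 = 9: Horner steps 7 → 0 → 11, so m(9) = 11.
Codeword c = [2, 4, 7, 1, 11] ∈ F_13^5.


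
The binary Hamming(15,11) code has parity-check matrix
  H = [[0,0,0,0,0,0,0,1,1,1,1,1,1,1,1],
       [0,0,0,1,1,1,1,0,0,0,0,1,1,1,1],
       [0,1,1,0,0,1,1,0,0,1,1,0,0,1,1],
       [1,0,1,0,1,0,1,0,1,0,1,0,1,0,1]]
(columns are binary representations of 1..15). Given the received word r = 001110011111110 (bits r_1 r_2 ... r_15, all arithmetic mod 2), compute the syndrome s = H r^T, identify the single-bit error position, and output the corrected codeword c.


s = (1, 1, 0, 1)^T, error position = 13, corrected codeword c = 001110011111010

Compute s = H r^T mod 2 one row at a time:
  s_1 = 1 + 1 + 1 + 1 + 1 + 1 + 1 + 0 = 7 ≡ 1 (mod 2).
  s_2 = 1 + 1 + 0 + 0 + 1 + 1 + 1 + 0 = 5 ≡ 1 (mod 2).
  s_3 = 0 + 1 + 0 + 0 + 1 + 1 + 1 + 0 = 4 ≡ 0 (mod 2).
  s_4 = 0 + 1 + 1 + 0 + 1 + 1 + 1 + 0 = 5 ≡ 1 (mod 2).
s = (1, 1, 0, 1)^T — this equals column 13 of H (binary 1101), so error is at position 13.
Correct: flip bit 13 of r = 001110011111110 to get c = 001110011111010.


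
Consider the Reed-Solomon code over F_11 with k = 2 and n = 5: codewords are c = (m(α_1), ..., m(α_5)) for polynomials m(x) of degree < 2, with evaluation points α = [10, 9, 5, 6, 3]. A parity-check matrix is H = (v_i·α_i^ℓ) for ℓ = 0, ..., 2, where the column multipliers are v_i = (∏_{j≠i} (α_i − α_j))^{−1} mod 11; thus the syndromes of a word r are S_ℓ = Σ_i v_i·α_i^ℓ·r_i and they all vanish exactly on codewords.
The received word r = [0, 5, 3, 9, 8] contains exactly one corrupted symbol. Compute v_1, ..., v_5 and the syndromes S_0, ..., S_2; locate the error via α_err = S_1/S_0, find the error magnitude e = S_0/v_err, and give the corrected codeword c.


S = (5, 4, 1), error at position 5, error magnitude e = 6, c = [0, 5, 3, 9, 2].

Step 1: column multipliers v_i = (∏_{j≠i}(α_i − α_j))^{−1} mod 11.
  i = 1 (α = 10): (10−9)(10−5)(10−6)(10−3) = 1·5·4·7 = 140 ≡ 8, so v_1 = 8^{−1} = 7 (mod 11).
  i = 2 (α = 9): (9−10)(9−5)(9−6)(9−3) = (−1)·4·3·6 = −72 ≡ 5, so v_2 = 5^{−1} = 9 (mod 11).
  i = 3 (α = 5): (5−10)(5−9)(5−6)(5−3) = (−5)·(−4)·(−1)·2 = −40 ≡ 4, so v_3 = 4^{−1} = 3 (mod 11).
  i = 4 (α = 6): (6−10)(6−9)(6−5)(6−3) = (−4)·(−3)·1·3 = 36 ≡ 3, so v_4 = 3^{−1} = 4 (mod 11).
  i = 5 (α = 3): (3−10)(3−9)(3−5)(3−6) = (−7)·(−6)·(−2)·(−3) = 252 ≡ 10, so v_5 = 10^{−1} = 10 (mod 11).
  v = [7, 9, 3, 4, 10].
Step 2: syndromes of r = [0, 5, 3, 9, 8] (all sums mod 11).
  S_0 = Σ v_i r_i = 7·0 + 9·5 + 3·3 + 4·9 + 10·8 = 170 ≡ 5.
  S_1 = Σ v_i α_i r_i = 7·10·0 + 9·9·5 + 3·5·3 + 4·6·9 + 10·3·8 = 906 ≡ 4.
  α_i^2 mod 11 = [1, 4, 3, 3, 9].
  S_2 = Σ v_i α_i^2 r_i = 7·1·0 + 9·4·5 + 3·3·3 + 4·3·9 + 10·9·8 = 1035 ≡ 1.
  S = (5, 4, 1) ≠ 0, so r is not a codeword (an error is present).
Step 3: locate the error. For a single error e at position i, S_ℓ = v_i·e·α_i^ℓ, so α_err = S_1/S_0.
  S_0^{−1} = 5^{−1} = 9 (mod 11), so α_err = 4·9 = 36 ≡ 3 = α_5. Error position i = 5.
  Consistency check: S_2/S_1 = 1·3 = 3 ≡ 3 = α_err ✓ (single-error assumption holds).
Step 4: error magnitude e = S_0/v_5 = S_0·∏_{j≠5}(α_5 − α_j) = 5·10 = 50 ≡ 6 (mod 11).
Step 5: correct position 5: c_5 = r_5 − e = 8 − 6 ≡ 2 (mod 11). Hence c = [0, 5, 3, 9, 2].
  Check: interpolating c through the α_i gives m(x) = 6 + 6·x (degree < 2) with m(α_i) = c_i for every i, so c is indeed a codeword.


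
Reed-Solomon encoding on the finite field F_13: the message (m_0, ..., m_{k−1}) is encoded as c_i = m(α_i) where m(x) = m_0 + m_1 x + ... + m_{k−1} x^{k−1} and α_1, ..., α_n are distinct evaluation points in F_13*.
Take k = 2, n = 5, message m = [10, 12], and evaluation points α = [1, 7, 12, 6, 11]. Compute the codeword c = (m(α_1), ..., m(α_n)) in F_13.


c = [9, 3, 11, 4, 12]

Message polynomial: m(x) = 10 + 12·x (mod 13).
For each evaluation point α_i, compute m(α_i) mod 13:
  α_1 = 1: Horner steps 12 → 9, so m(1) = 9.
  α_2 = 7: Horner steps 12 → 3, so m(7) = 3.
  α_3 = 12: Horner steps 12 → 11, so m(12) = 11.
  α_4 = 6: Horner steps 12 → 4, so m(6) = 4.
  α_5 = 11: Horner steps 12 → 12, so m(11) = 12.
Codeword c = [9, 3, 11, 4, 12] ∈ F_13^5.


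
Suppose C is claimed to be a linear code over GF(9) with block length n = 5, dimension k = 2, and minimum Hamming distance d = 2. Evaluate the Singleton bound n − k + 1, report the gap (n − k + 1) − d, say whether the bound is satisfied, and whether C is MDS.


Singleton RHS = n − k + 1 = 4, slack = 2, bound satisfied, not MDS.

Singleton bound: d ≤ n − k + 1.
Here n = 5, k = 2, so n − k + 1 = 4.
Given d = 2, check d ≤ 4: YES.
Slack = (n − k + 1) − d = 2.
The code is NOT MDS (slack = 2 > 0).
Description: the claimed parameters are [5, 2, 2]_9; such a code would be non-MDS.


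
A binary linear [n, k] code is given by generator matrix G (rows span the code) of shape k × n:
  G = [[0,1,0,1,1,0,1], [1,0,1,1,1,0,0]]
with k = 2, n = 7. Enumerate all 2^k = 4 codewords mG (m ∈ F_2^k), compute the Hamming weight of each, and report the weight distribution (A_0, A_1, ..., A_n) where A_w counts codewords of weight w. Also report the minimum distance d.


Weight distribution: A_0 = 1, A_4 = 3. Minimum distance d = 4.

Enumerate all 2^2 = 4 messages m ∈ F_2^2.
For each, compute codeword c = mG in F_2^7, then tally its weight.
  m = 00 → c = 0000000, weight = 0.
  m = 10 → c = 0101101, weight = 4.
  m = 01 → c = 1011100, weight = 4.
  m = 11 → c = 1110001, weight = 4.
Tally weights:
  weight 0: 1 codewords.
  weight 4: 3 codewords.
Minimum distance d = smallest w > 0 with A_w > 0 = 4.
Sanity: Σ A_w = 4 = 2^2 = 4 ✓.


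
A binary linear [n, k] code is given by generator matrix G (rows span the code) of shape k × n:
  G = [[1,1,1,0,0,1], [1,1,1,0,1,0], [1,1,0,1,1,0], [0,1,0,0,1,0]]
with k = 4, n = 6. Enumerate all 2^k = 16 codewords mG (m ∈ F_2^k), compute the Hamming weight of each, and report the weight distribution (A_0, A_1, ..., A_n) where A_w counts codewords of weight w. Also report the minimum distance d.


Weight distribution: A_0 = 1, A_2 = 6, A_4 = 9. Minimum distance d = 2.

Enumerate all 2^4 = 16 messages m ∈ F_2^4.
For each, compute codeword c = mG in F_2^6, then tally its weight.
  m = 0000 → c = 000000, weight = 0.
  m = 1000 → c = 111001, weight = 4.
  m = 0100 → c = 111010, weight = 4.
  m = 1100 → c = 000011, weight = 2.
  m = 0010 → c = 110110, weight = 4.
  m = 1010 → c = 001111, weight = 4.
  m = 0110 → c = 001100, weight = 2.
  m = 1110 → c = 110101, weight = 4.
  m = 0001 → c = 010010, weight = 2.
  m = 1001 → c = 101011, weight = 4.
  m = 0101 → c = 101000, weight = 2.
  m = 1101 → c = 010001, weight = 2.
  m = 0011 → c = 100100, weight = 2.
  m = 1011 → c = 011101, weight = 4.
  m = 0111 → c = 011110, weight = 4.
  m = 1111 → c = 100111, weight = 4.
Tally weights:
  weight 0: 1 codewords.
  weight 2: 6 codewords.
  weight 4: 9 codewords.
Minimum distance d = smallest w > 0 with A_w > 0 = 2.
Sanity: Σ A_w = 16 = 2^4 = 16 ✓.


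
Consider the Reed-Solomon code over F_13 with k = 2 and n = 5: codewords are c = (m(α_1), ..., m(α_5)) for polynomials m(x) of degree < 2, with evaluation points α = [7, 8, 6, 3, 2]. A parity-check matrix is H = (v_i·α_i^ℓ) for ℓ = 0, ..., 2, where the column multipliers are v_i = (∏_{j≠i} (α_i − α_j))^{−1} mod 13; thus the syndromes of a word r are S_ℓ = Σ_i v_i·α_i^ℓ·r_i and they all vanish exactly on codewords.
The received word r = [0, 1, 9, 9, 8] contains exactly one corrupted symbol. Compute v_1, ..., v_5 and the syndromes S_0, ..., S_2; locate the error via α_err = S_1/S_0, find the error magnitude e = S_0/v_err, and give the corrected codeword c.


S = (8, 9, 2), error at position 3, error magnitude e = 10, c = [0, 1, 12, 9, 8].

Step 1: column multipliers v_i = (∏_{j≠i}(α_i − α_j))^{−1} mod 13.
  i = 1 (α = 7): (7−8)(7−6)(7−3)(7−2) = (−1)·1·4·5 = −20 ≡ 6, so v_1 = 6^{−1} = 11 (mod 13).
  i = 2 (α = 8): (8−7)(8−6)(8−3)(8−2) = 1·2·5·6 = 60 ≡ 8, so v_2 = 8^{−1} = 5 (mod 13).
  i = 3 (α = 6): (6−7)(6−8)(6−3)(6−2) = (−1)·(−2)·3·4 = 24 ≡ 11, so v_3 = 11^{−1} = 6 (mod 13).
  i = 4 (α = 3): (3−7)(3−8)(3−6)(3−2) = (−4)·(−5)·(−3)·1 = −60 ≡ 5, so v_4 = 5^{−1} = 8 (mod 13).
  i = 5 (α = 2): (2−7)(2−8)(2−6)(2−3) = (−5)·(−6)·(−4)·(−1) = 120 ≡ 3, so v_5 = 3^{−1} = 9 (mod 13).
  v = [11, 5, 6, 8, 9].
Step 2: syndromes of r = [0, 1, 9, 9, 8] (all sums mod 13).
  S_0 = Σ v_i r_i = 11·0 + 5·1 + 6·9 + 8·9 + 9·8 = 203 ≡ 8.
  S_1 = Σ v_i α_i r_i = 11·7·0 + 5·8·1 + 6·6·9 + 8·3·9 + 9·2·8 = 724 ≡ 9.
  α_i^2 mod 13 = [10, 12, 10, 9, 4].
  S_2 = Σ v_i α_i^2 r_i = 11·10·0 + 5·12·1 + 6·10·9 + 8·9·9 + 9·4·8 = 1536 ≡ 2.
  S = (8, 9, 2) ≠ 0, so r is not a codeword (an error is present).
Step 3: locate the error. For a single error e at position i, S_ℓ = v_i·e·α_i^ℓ, so α_err = S_1/S_0.
  S_0^{−1} = 8^{−1} = 5 (mod 13), so α_err = 9·5 = 45 ≡ 6 = α_3. Error position i = 3.
  Consistency check: S_2/S_1 = 2·3 = 6 ≡ 6 = α_err ✓ (single-error assumption holds).
Step 4: error magnitude e = S_0/v_3 = S_0·∏_{j≠3}(α_3 − α_j) = 8·11 = 88 ≡ 10 (mod 13).
Step 5: correct position 3: c_3 = r_3 − e = 9 − 10 ≡ 12 (mod 13). Hence c = [0, 1, 12, 9, 8].
  Check: interpolating c through the α_i gives m(x) = 6 + 1·x (degree < 2) with m(α_i) = c_i for every i, so c is indeed a codeword.


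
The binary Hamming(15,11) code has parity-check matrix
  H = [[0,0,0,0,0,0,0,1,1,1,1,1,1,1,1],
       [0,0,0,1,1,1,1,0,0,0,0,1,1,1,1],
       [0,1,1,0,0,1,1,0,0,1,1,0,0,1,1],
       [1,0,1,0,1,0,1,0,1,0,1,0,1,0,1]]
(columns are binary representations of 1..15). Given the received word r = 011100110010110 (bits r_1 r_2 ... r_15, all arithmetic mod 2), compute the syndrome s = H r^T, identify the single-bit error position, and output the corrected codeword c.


s = (0, 0, 1, 0)^T, error position = 2, corrected codeword c = 001100110010110

Compute s = H r^T mod 2 one row at a time:
  s_1 = 1 + 0 + 0 + 1 + 0 + 1 + 1 + 0 = 4 ≡ 0 (mod 2).
  s_2 = 1 + 0 + 0 + 1 + 0 + 1 + 1 + 0 = 4 ≡ 0 (mod 2).
  s_3 = 1 + 1 + 0 + 1 + 0 + 1 + 1 + 0 = 5 ≡ 1 (mod 2).
  s_4 = 0 + 1 + 0 + 1 + 0 + 1 + 1 + 0 = 4 ≡ 0 (mod 2).
s = (0, 0, 1, 0)^T — this equals column 2 of H (binary 0010), so error is at position 2.
Correct: flip bit 2 of r = 011100110010110 to get c = 001100110010110.


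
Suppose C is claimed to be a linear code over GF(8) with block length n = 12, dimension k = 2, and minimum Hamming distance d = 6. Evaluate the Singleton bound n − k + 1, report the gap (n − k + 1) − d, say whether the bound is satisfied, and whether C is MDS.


Singleton RHS = n − k + 1 = 11, slack = 5, bound satisfied, not MDS.

Singleton bound: d ≤ n − k + 1.
Here n = 12, k = 2, so n − k + 1 = 11.
Given d = 6, check d ≤ 11: YES.
Slack = (n − k + 1) − d = 5.
The code is NOT MDS (slack = 5 > 0).
Description: the claimed parameters are [12, 2, 6]_8; such a code would be non-MDS.


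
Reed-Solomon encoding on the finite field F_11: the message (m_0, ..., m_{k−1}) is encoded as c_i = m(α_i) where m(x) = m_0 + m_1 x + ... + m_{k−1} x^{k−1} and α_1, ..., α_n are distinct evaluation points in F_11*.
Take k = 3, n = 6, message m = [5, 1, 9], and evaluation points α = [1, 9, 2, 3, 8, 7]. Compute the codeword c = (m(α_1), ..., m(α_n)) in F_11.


c = [4, 6, 10, 1, 6, 2]

Message polynomial: m(x) = 5 + 1·x + 9·x^2 (mod 11).
For each evaluation point α_i, compute m(α_i) mod 11:
  α_1 = 1: Horner steps 9 → 10 → 4, so m(1) = 4.
  α_2 = 9: Horner steps 9 → 5 → 6, so m(9) = 6.
  α_3 = 2: Horner steps 9 → 8 → 10, so m(2) = 10.
  α_4 = 3: Horner steps 9 → 6 → 1, so m(3) = 1.
  α_5 = 8: Horner steps 9 → 7 → 6, so m(8) = 6.
  α_6 = 7: Horner steps 9 → 9 → 2, so m(7) = 2.
Codeword c = [4, 6, 10, 1, 6, 2] ∈ F_11^6.


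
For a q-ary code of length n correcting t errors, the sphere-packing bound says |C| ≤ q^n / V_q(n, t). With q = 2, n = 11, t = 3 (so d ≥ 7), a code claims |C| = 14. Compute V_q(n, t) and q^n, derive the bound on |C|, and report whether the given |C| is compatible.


V_q(n, t) = 232, q^n = 2048, Hamming bound = 8, |C| = 14 > bound (violated).

Step 1: Compute V_q(n, t) = Σ_{j=0}^3 C(n, j) (q−1)^j.
  j = 0: C(11,0)·(1)^0 = 1·1 = 1.
  j = 1: C(11,1)·(1)^1 = 11·1 = 11.
  j = 2: C(11,2)·(1)^2 = 55·1 = 55.
  j = 3: C(11,3)·(1)^3 = 165·1 = 165.
  V_q(n, t) = 1 + 11 + 55 + 165 = 232.
Step 2: q^n = 2^11 = 2048.
Step 3: Hamming bound ⌊q^n / V_q(n,t)⌋ = ⌊2048/232⌋ = 8.
Step 4: Compare |C| = 14 to 8: violated.
The claimed |C| lies above the Hamming bound, so no 2-ary code of length 11 with d ≥ 7 can have 14 codewords.


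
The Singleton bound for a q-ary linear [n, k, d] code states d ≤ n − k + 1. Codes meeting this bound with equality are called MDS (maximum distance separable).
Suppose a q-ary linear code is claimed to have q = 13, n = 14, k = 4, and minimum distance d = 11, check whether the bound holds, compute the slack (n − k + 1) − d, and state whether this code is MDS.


Singleton RHS = n − k + 1 = 11, slack = 0, bound satisfied, MDS.

Singleton bound: d ≤ n − k + 1.
Here n = 14, k = 4, so n − k + 1 = 11.
Given d = 11, check d ≤ 11: YES.
Slack = (n − k + 1) − d = 0.
The code is MDS (slack = 0).
Description: the claimed parameters are [14, 4, 11]_13; such a code would be MDS (meets Singleton bound).


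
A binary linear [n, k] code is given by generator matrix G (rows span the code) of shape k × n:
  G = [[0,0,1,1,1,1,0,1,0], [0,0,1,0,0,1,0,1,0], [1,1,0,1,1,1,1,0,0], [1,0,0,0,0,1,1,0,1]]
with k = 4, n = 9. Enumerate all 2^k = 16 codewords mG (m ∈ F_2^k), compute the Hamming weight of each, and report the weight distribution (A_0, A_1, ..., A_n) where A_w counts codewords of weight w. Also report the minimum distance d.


Weight distribution: A_0 = 1, A_2 = 2, A_3 = 1, A_4 = 3, A_5 = 4, A_6 = 2, A_7 = 3. Minimum distance d = 2.

Enumerate all 2^4 = 16 messages m ∈ F_2^4.
For each, compute codeword c = mG in F_2^9, then tally its weight.
  m = 0000 → c = 000000000, weight = 0.
  m = 1000 → c = 001111010, weight = 5.
  m = 0100 → c = 001001010, weight = 3.
  m = 1100 → c = 000110000, weight = 2.
  m = 0010 → c = 110111100, weight = 6.
  m = 1010 → c = 111000110, weight = 5.
  m = 0110 → c = 111110110, weight = 7.
  m = 1110 → c = 110001100, weight = 4.
  m = 0001 → c = 100001101, weight = 4.
  m = 1001 → c = 101110111, weight = 7.
  m = 0101 → c = 101000111, weight = 5.
  m = 1101 → c = 100111101, weight = 6.
  m = 0011 → c = 010110001, weight = 4.
  m = 1011 → c = 011001011, weight = 5.
  m = 0111 → c = 011111011, weight = 7.
  m = 1111 → c = 010000001, weight = 2.
Tally weights:
  weight 0: 1 codewords.
  weight 2: 2 codewords.
  weight 3: 1 codewords.
  weight 4: 3 codewords.
  weight 5: 4 codewords.
  weight 6: 2 codewords.
  weight 7: 3 codewords.
Minimum distance d = smallest w > 0 with A_w > 0 = 2.
Sanity: Σ A_w = 16 = 2^4 = 16 ✓.


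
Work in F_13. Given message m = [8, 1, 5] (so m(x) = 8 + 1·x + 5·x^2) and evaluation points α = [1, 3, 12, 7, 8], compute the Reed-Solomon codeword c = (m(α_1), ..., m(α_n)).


c = [1, 4, 12, 0, 11]

Message polynomial: m(x) = 8 + 1·x + 5·x^2 (mod 13).
For each evaluation point α_i, compute m(α_i) mod 13:
  α_1 = 1: Horner steps 5 → 6 → 1, so m(1) = 1.
  α_2 = 3: Horner steps 5 → 3 → 4, so m(3) = 4.
  α_3 = 12: Horner steps 5 → 9 → 12, so m(12) = 12.
  α_4 = 7: Horner steps 5 → 10 → 0, so m(7) = 0.
  α_5 = 8: Horner steps 5 → 2 → 11, so m(8) = 11.
Codeword c = [1, 4, 12, 0, 11] ∈ F_13^5.


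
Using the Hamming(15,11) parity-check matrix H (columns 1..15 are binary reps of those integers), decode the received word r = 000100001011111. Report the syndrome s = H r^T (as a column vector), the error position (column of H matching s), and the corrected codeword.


s = (0, 1, 1, 0)^T, error position = 6, corrected codeword c = 000101001011111

Compute s = H r^T mod 2 one row at a time:
  s_1 = 0 + 1 + 0 + 1 + 1 + 1 + 1 + 1 = 6 ≡ 0 (mod 2).
  s_2 = 1 + 0 + 0 + 0 + 1 + 1 + 1 + 1 = 5 ≡ 1 (mod 2).
  s_3 = 0 + 0 + 0 + 0 + 0 + 1 + 1 + 1 = 3 ≡ 1 (mod 2).
  s_4 = 0 + 0 + 0 + 0 + 1 + 1 + 1 + 1 = 4 ≡ 0 (mod 2).
s = (0, 1, 1, 0)^T — this equals column 6 of H (binary 0110), so error is at position 6.
Correct: flip bit 6 of r = 000100001011111 to get c = 000101001011111.


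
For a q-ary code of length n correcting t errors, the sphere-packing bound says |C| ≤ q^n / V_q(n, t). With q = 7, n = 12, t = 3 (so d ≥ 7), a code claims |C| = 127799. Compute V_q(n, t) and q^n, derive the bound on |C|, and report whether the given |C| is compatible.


V_q(n, t) = 49969, q^n = 13841287201, Hamming bound = 276997, |C| = 127799 ≤ bound (satisfied).

Step 1: Compute V_q(n, t) = Σ_{j=0}^3 C(n, j) (q−1)^j.
  j = 0: C(12,0)·(6)^0 = 1·1 = 1.
  j = 1: C(12,1)·(6)^1 = 12·6 = 72.
  j = 2: C(12,2)·(6)^2 = 66·36 = 2376.
  j = 3: C(12,3)·(6)^3 = 220·216 = 47520.
  V_q(n, t) = 1 + 72 + 2376 + 47520 = 49969.
Step 2: q^n = 7^12 = 13841287201.
Step 3: Hamming bound ⌊q^n / V_q(n,t)⌋ = ⌊13841287201/49969⌋ = 276997.
Step 4: Compare |C| = 127799 to 276997: satisfied.
The claimed |C| lies below the Hamming bound.


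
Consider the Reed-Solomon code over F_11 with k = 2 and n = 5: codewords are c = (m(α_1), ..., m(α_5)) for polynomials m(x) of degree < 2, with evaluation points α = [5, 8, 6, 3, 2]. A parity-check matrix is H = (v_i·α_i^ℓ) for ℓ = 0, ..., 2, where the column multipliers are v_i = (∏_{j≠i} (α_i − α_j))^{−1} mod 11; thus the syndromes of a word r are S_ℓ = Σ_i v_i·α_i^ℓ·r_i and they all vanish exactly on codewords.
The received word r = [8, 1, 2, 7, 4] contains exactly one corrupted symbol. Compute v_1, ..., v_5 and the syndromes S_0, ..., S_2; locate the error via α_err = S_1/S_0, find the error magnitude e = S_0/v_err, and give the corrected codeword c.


S = (3, 9, 5), error at position 4, error magnitude e = 9, c = [8, 1, 2, 9, 4].

Step 1: column multipliers v_i = (∏_{j≠i}(α_i − α_j))^{−1} mod 11.
  i = 1 (α = 5): (5−8)(5−6)(5−3)(5−2) = (−3)·(−1)·2·3 = 18 ≡ 7, so v_1 = 7^{−1} = 8 (mod 11).
  i = 2 (α = 8): (8−5)(8−6)(8−3)(8−2) = 3·2·5·6 = 180 ≡ 4, so v_2 = 4^{−1} = 3 (mod 11).
  i = 3 (α = 6): (6−5)(6−8)(6−3)(6−2) = 1·(−2)·3·4 = −24 ≡ 9, so v_3 = 9^{−1} = 5 (mod 11).
  i = 4 (α = 3): (3−5)(3−8)(3−6)(3−2) = (−2)·(−5)·(−3)·1 = −30 ≡ 3, so v_4 = 3^{−1} = 4 (mod 11).
  i = 5 (α = 2): (2−5)(2−8)(2−6)(2−3) = (−3)·(−6)·(−4)·(−1) = 72 ≡ 6, so v_5 = 6^{−1} = 2 (mod 11).
  v = [8, 3, 5, 4, 2].
Step 2: syndromes of r = [8, 1, 2, 7, 4] (all sums mod 11).
  S_0 = Σ v_i r_i = 8·8 + 3·1 + 5·2 + 4·7 + 2·4 = 113 ≡ 3.
  S_1 = Σ v_i α_i r_i = 8·5·8 + 3·8·1 + 5·6·2 + 4·3·7 + 2·2·4 = 504 ≡ 9.
  α_i^2 mod 11 = [3, 9, 3, 9, 4].
  S_2 = Σ v_i α_i^2 r_i = 8·3·8 + 3·9·1 + 5·3·2 + 4·9·7 + 2·4·4 = 533 ≡ 5.
  S = (3, 9, 5) ≠ 0, so r is not a codeword (an error is present).
Step 3: locate the error. For a single error e at position i, S_ℓ = v_i·e·α_i^ℓ, so α_err = S_1/S_0.
  S_0^{−1} = 3^{−1} = 4 (mod 11), so α_err = 9·4 = 36 ≡ 3 = α_4. Error position i = 4.
  Consistency check: S_2/S_1 = 5·5 = 25 ≡ 3 = α_err ✓ (single-error assumption holds).
Step 4: error magnitude e = S_0/v_4 = S_0·∏_{j≠4}(α_4 − α_j) = 3·3 = 9 ≡ 9 (mod 11).
Step 5: correct position 4: c_4 = r_4 − e = 7 − 9 ≡ 9 (mod 11). Hence c = [8, 1, 2, 9, 4].
  Check: interpolating c through the α_i gives m(x) = 5 + 5·x (degree < 2) with m(α_i) = c_i for every i, so c is indeed a codeword.


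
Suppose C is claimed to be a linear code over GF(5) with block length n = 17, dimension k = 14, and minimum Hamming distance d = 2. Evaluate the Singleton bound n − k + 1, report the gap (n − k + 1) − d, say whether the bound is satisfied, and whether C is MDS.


Singleton RHS = n − k + 1 = 4, slack = 2, bound satisfied, not MDS.

Singleton bound: d ≤ n − k + 1.
Here n = 17, k = 14, so n − k + 1 = 4.
Given d = 2, check d ≤ 4: YES.
Slack = (n − k + 1) − d = 2.
The code is NOT MDS (slack = 2 > 0).
Description: the claimed parameters are [17, 14, 2]_5; such a code would be non-MDS.


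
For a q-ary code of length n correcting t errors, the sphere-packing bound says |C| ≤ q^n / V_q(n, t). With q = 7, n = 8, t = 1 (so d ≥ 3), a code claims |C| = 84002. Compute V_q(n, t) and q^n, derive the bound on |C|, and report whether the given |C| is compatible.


V_q(n, t) = 49, q^n = 5764801, Hamming bound = 117649, |C| = 84002 ≤ bound (satisfied).

Step 1: Compute V_q(n, t) = Σ_{j=0}^1 C(n, j) (q−1)^j.
  j = 0: C(8,0)·(6)^0 = 1·1 = 1.
  j = 1: C(8,1)·(6)^1 = 8·6 = 48.
  V_q(n, t) = 1 + 48 = 49.
Step 2: q^n = 7^8 = 5764801.
Step 3: Hamming bound ⌊q^n / V_q(n,t)⌋ = ⌊5764801/49⌋ = 117649.
Step 4: Compare |C| = 84002 to 117649: satisfied.
The claimed |C| lies below the Hamming bound.


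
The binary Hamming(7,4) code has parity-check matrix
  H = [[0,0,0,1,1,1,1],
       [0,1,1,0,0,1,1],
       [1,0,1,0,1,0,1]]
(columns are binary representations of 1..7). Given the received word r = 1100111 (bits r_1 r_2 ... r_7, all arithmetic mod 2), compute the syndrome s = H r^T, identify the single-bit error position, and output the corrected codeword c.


s = (1, 1, 1)^T, error position = 7, corrected codeword c = 1100110

Compute s = H r^T mod 2 one row at a time:
  s_1 = 0 + 1 + 1 + 1 = 3 ≡ 1 (mod 2).
  s_2 = 1 + 0 + 1 + 1 = 3 ≡ 1 (mod 2).
  s_3 = 1 + 0 + 1 + 1 = 3 ≡ 1 (mod 2).
s = (1, 1, 1)^T — this equals column 7 of H (binary 111), so error is at position 7.
Correct: flip bit 7 of r = 1100111 to get c = 1100110.
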